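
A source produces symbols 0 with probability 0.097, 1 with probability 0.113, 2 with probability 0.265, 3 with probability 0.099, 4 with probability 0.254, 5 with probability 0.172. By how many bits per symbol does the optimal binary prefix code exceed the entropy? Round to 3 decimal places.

0.022 bits

Entropy H = −Σ p log₂ p ≈ 2.4590 bits.
Huffman merges: 97/1000+99/1000→49/250; 113/1000+43/250→57/200; 49/250+127/500→9/20; 53/200+57/200→11/20; 9/20+11/20→1. L = 2481/1000 ≈ 2.4810.
L − H = 2.4810 − 2.4590 = 0.022 bits.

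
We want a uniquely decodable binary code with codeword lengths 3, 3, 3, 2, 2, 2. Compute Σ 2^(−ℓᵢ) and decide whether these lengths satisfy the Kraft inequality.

1.125; no

With common denominator 2^3 = 8: Σ 2^(−ℓᵢ) = 1/8 + 1/8 + 1/8 + 2/8 + 2/8 + 2/8 = 9/8 = 1.125.
Kraft's inequality requires Σ ≤ 1; here Σ = 1.125 > 1, so no such prefix code exists.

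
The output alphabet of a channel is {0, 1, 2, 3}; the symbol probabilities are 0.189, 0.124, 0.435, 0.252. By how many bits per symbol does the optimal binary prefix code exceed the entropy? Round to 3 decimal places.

Entropy H = −Σ p log₂ p ≈ 1.8512 bits.
Huffman merges: 31/250+189/1000→313/1000; 63/250+313/1000→113/200; 87/200+113/200→1. L = 939/500 ≈ 1.8780.
L − H = 1.8780 − 1.8512 = 0.027 bits.

0.027 bits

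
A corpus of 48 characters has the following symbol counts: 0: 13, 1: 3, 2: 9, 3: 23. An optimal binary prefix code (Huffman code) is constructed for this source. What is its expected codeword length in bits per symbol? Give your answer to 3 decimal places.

1.771 bits/symbol

Probabilities are the counts divided by 48.
Repeatedly combine the two least-probable nodes; the expected code length is the sum of the merged weights.
merge 1/16 + 3/16 → 1/4
merge 1/4 + 13/48 → 25/48
merge 23/48 + 25/48 → 1
L = 1/4 + 25/48 + 1 = 85/48 ≈ 1.771 bits/symbol.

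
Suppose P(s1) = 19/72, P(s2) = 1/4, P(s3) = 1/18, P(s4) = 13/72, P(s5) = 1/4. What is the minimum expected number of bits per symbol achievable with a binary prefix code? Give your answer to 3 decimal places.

2.236 bits/symbol

Repeatedly combine the two least-probable nodes; the expected code length is the sum of the merged weights.
merge 1/18 + 13/72 → 17/72
merge 17/72 + 1/4 → 35/72
merge 1/4 + 19/72 → 37/72
merge 35/72 + 37/72 → 1
L = 17/72 + 35/72 + 37/72 + 1 = 161/72 ≈ 2.236 bits/symbol.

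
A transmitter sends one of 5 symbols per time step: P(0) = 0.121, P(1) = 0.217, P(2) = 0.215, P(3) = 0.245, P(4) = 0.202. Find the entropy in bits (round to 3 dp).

2.287 bits

H = −Σ pᵢ log₂ pᵢ.
−0.121·log₂(0.121) = 0.3687
−0.217·log₂(0.217) = 0.4783
−0.215·log₂(0.215) = 0.4768
−0.245·log₂(0.245) = 0.4971
−0.202·log₂(0.202) = 0.4661
Sum ≈ 2.2870 → 2.287 bits.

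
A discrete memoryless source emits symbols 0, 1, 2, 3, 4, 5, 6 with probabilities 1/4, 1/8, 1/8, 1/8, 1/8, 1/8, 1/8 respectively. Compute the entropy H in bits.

Each probability is a power of 1/2, so log₂(1/p) is an integer.
H = Σ p·log₂(1/p) = 1/4·2 + 1/8·3 + 1/8·3 + 1/8·3 + 1/8·3 + 1/8·3 + 1/8·3 = 2.75 bits.

2.75 bits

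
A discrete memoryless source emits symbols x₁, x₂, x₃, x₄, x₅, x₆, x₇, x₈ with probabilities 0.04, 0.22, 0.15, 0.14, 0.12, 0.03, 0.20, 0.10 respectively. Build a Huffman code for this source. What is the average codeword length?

Repeatedly combine the two least-probable nodes; the expected code length is the sum of the merged weights.
merge 3/100 + 1/25 → 7/100
merge 7/100 + 1/10 → 17/100
merge 3/25 + 7/50 → 13/50
merge 3/20 + 17/100 → 8/25
merge 1/5 + 11/50 → 21/50
merge 13/50 + 8/25 → 29/50
merge 21/50 + 29/50 → 1
L = 7/100 + 17/100 + 13/50 + 8/25 + 21/50 + 29/50 + 1 = 141/50 = 2.82 bits/symbol.

2.82 bits/symbol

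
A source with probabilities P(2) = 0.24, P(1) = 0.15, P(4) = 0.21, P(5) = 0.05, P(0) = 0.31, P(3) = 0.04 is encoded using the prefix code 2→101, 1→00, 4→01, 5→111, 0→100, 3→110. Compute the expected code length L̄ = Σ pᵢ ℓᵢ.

2.64 bits/symbol

L̄ = Σ pᵢ·ℓᵢ = 0.24·3 + 0.15·2 + 0.21·2 + 0.05·3 + 0.31·3 + 0.04·3 = 2.64 bits/symbol.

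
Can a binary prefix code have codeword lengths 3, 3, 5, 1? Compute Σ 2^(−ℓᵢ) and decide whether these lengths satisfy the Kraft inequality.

0.78125; yes

With common denominator 2^5 = 32: Σ 2^(−ℓᵢ) = 4/32 + 4/32 + 1/32 + 16/32 = 25/32 = 0.78125.
Kraft's inequality requires Σ ≤ 1; here Σ = 0.78125 ≤ 1, so such a prefix code exists.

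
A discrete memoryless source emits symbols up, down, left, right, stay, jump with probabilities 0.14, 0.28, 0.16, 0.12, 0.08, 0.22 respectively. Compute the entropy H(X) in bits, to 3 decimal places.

2.473 bits

H = −Σ pᵢ log₂ pᵢ.
−0.14·log₂(0.14) = 0.3971
−0.28·log₂(0.28) = 0.5142
−0.16·log₂(0.16) = 0.4230
−0.12·log₂(0.12) = 0.3671
−0.08·log₂(0.08) = 0.2915
−0.22·log₂(0.22) = 0.4806
Sum ≈ 2.4735 → 2.473 bits.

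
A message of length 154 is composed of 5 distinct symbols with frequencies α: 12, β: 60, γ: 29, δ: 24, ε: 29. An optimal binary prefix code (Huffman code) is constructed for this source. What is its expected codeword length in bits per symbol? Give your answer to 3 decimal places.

2.221 bits/symbol

Probabilities are the counts divided by 154.
Repeatedly combine the two least-probable nodes; the expected code length is the sum of the merged weights.
merge 6/77 + 12/77 → 18/77
merge 29/154 + 29/154 → 29/77
merge 18/77 + 29/77 → 47/77
merge 30/77 + 47/77 → 1
L = 18/77 + 29/77 + 47/77 + 1 = 171/77 ≈ 2.221 bits/symbol.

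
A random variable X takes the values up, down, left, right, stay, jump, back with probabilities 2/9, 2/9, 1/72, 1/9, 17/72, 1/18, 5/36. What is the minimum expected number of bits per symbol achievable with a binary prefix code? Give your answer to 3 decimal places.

Repeatedly combine the two least-probable nodes; the expected code length is the sum of the merged weights.
merge 1/72 + 1/18 → 5/72
merge 5/72 + 1/9 → 13/72
merge 5/36 + 13/72 → 23/72
merge 2/9 + 2/9 → 4/9
merge 17/72 + 23/72 → 5/9
merge 4/9 + 5/9 → 1
L = 5/72 + 13/72 + 23/72 + 4/9 + 5/9 + 1 = 185/72 ≈ 2.569 bits/symbol.

2.569 bits/symbol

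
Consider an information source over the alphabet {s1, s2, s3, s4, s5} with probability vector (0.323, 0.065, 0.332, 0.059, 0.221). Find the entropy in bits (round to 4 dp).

2.0333 bits

H = −Σ pᵢ log₂ pᵢ.
−0.323·log₂(0.323) = 0.5266
−0.065·log₂(0.065) = 0.2563
−0.332·log₂(0.332) = 0.5281
−0.059·log₂(0.059) = 0.2409
−0.221·log₂(0.221) = 0.4813
Sum ≈ 2.0333 → 2.0333 bits.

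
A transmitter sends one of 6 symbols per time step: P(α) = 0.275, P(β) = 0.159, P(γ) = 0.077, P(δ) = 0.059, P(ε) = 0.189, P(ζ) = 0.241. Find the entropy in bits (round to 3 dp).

2.409 bits

H = −Σ pᵢ log₂ pᵢ.
−0.275·log₂(0.275) = 0.5122
−0.159·log₂(0.159) = 0.4218
−0.077·log₂(0.077) = 0.2848
−0.059·log₂(0.059) = 0.2409
−0.189·log₂(0.189) = 0.4543
−0.241·log₂(0.241) = 0.4947
Sum ≈ 2.4087 → 2.409 bits.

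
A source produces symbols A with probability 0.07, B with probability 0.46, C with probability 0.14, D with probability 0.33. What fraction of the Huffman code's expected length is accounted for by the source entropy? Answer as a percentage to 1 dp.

97.6%

Entropy H = −Σ p log₂ p ≈ 1.7088 bits.
Huffman merges: 7/100+7/50→21/100; 21/100+33/100→27/50; 23/50+27/50→1. L = 7/4 ≈ 1.7500.
Efficiency = H/L = 1.7088/1.7500 = 97.6%.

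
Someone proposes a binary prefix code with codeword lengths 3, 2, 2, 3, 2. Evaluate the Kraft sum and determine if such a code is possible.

With common denominator 2^3 = 8: Σ 2^(−ℓᵢ) = 1/8 + 2/8 + 2/8 + 1/8 + 2/8 = 8/8 = 1.
Kraft's inequality requires Σ ≤ 1; here Σ = 1 ≤ 1, so such a prefix code exists.

1; yes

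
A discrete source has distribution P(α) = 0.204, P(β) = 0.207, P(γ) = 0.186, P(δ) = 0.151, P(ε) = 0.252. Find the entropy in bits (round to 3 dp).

2.303 bits

H = −Σ pᵢ log₂ pᵢ.
−0.204·log₂(0.204) = 0.4678
−0.207·log₂(0.207) = 0.4704
−0.186·log₂(0.186) = 0.4514
−0.151·log₂(0.151) = 0.4118
−0.252·log₂(0.252) = 0.5011
Sum ≈ 2.3025 → 2.303 bits.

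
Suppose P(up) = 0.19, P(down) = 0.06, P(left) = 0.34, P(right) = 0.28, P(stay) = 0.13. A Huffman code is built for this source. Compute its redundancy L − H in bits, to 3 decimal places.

Entropy H = −Σ p log₂ p ≈ 2.1248 bits.
Huffman merges: 3/50+13/100→19/100; 19/100+19/100→19/50; 7/25+17/50→31/50; 19/50+31/50→1. L = 219/100 ≈ 2.1900.
L − H = 2.1900 − 2.1248 = 0.065 bits.

0.065 bits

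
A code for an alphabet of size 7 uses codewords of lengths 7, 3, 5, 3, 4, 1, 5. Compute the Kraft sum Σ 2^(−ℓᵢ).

With common denominator 2^7 = 128: Σ 2^(−ℓᵢ) = 1/128 + 16/128 + 4/128 + 16/128 + 8/128 + 64/128 + 4/128 = 113/128 = 0.8828125.

0.8828125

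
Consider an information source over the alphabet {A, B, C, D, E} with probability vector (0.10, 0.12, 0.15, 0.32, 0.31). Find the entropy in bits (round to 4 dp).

H = −Σ pᵢ log₂ pᵢ.
−0.10·log₂(0.10) = 0.3322
−0.12·log₂(0.12) = 0.3671
−0.15·log₂(0.15) = 0.4105
−0.32·log₂(0.32) = 0.5260
−0.31·log₂(0.31) = 0.5238
Sum ≈ 2.1596 → 2.1596 bits.

2.1596 bits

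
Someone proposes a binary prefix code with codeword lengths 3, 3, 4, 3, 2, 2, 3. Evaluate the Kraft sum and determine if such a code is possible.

1.0625; no

With common denominator 2^4 = 16: Σ 2^(−ℓᵢ) = 2/16 + 2/16 + 1/16 + 2/16 + 4/16 + 4/16 + 2/16 = 17/16 = 1.0625.
Kraft's inequality requires Σ ≤ 1; here Σ = 1.0625 > 1, so no such prefix code exists.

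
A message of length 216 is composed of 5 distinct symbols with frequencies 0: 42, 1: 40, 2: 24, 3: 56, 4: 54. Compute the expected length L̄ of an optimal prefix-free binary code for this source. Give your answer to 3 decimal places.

2.296 bits/symbol

Probabilities are the counts divided by 216.
Repeatedly combine the two least-probable nodes; the expected code length is the sum of the merged weights.
merge 1/9 + 5/27 → 8/27
merge 7/36 + 1/4 → 4/9
merge 7/27 + 8/27 → 5/9
merge 4/9 + 5/9 → 1
L = 8/27 + 4/9 + 5/9 + 1 = 62/27 ≈ 2.296 bits/symbol.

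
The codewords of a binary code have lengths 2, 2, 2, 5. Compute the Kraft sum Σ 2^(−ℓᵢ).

With common denominator 2^5 = 32: Σ 2^(−ℓᵢ) = 8/32 + 8/32 + 8/32 + 1/32 = 25/32 = 0.78125.

0.78125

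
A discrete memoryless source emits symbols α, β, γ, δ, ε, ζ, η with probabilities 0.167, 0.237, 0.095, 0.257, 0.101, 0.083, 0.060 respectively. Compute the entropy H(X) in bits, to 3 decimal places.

2.625 bits

H = −Σ pᵢ log₂ pᵢ.
−0.167·log₂(0.167) = 0.4312
−0.237·log₂(0.237) = 0.4923
−0.095·log₂(0.095) = 0.3226
−0.257·log₂(0.257) = 0.5038
−0.101·log₂(0.101) = 0.3341
−0.083·log₂(0.083) = 0.2980
−0.060·log₂(0.060) = 0.2435
Sum ≈ 2.6255 → 2.625 bits.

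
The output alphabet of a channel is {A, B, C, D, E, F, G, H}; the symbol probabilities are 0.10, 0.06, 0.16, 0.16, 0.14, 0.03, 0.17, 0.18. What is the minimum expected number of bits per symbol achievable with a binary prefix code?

2.91 bits/symbol

Repeatedly combine the two least-probable nodes; the expected code length is the sum of the merged weights.
merge 3/100 + 3/50 → 9/100
merge 9/100 + 1/10 → 19/100
merge 7/50 + 4/25 → 3/10
merge 4/25 + 17/100 → 33/100
merge 9/50 + 19/100 → 37/100
merge 3/10 + 33/100 → 63/100
merge 37/100 + 63/100 → 1
L = 9/100 + 19/100 + 3/10 + 33/100 + 37/100 + 63/100 + 1 = 291/100 = 2.91 bits/symbol.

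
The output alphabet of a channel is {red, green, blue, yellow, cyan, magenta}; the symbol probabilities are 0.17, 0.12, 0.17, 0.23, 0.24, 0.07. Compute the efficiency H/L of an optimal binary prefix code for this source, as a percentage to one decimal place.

Entropy H = −Σ p log₂ p ≈ 2.4866 bits.
Huffman merges: 7/100+3/25→19/100; 17/100+17/100→17/50; 19/100+23/100→21/50; 6/25+17/50→29/50; 21/50+29/50→1. L = 253/100 ≈ 2.5300.
Efficiency = H/L = 2.4866/2.5300 = 98.3%.

98.3%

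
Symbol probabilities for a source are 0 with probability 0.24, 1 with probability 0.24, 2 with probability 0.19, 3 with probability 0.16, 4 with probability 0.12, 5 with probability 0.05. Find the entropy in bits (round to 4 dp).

2.4497 bits

H = −Σ pᵢ log₂ pᵢ.
−0.24·log₂(0.24) = 0.4941
−0.24·log₂(0.24) = 0.4941
−0.19·log₂(0.19) = 0.4552
−0.16·log₂(0.16) = 0.4230
−0.12·log₂(0.12) = 0.3671
−0.05·log₂(0.05) = 0.2161
Sum ≈ 2.4497 → 2.4497 bits.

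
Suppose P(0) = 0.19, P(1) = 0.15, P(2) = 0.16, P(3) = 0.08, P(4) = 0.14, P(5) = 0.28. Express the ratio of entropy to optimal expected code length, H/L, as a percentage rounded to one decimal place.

Entropy H = −Σ p log₂ p ≈ 2.4916 bits.
Huffman merges: 2/25+7/50→11/50; 3/20+4/25→31/100; 19/100+11/50→41/100; 7/25+31/100→59/100; 41/100+59/100→1. L = 253/100 ≈ 2.5300.
Efficiency = H/L = 2.4916/2.5300 = 98.5%.

98.5%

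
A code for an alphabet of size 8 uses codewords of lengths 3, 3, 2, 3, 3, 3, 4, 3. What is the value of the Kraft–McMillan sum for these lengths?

With common denominator 2^4 = 16: Σ 2^(−ℓᵢ) = 2/16 + 2/16 + 4/16 + 2/16 + 2/16 + 2/16 + 1/16 + 2/16 = 17/16 = 1.0625.

1.0625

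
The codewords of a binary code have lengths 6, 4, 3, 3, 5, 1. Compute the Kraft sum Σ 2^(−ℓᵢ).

0.859375

With common denominator 2^6 = 64: Σ 2^(−ℓᵢ) = 1/64 + 4/64 + 8/64 + 8/64 + 2/64 + 32/64 = 55/64 = 0.859375.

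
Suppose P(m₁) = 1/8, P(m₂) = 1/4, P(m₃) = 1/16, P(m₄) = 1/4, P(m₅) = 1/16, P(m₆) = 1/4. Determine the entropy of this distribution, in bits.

2.375 bits

Each probability is a power of 1/2, so log₂(1/p) is an integer.
H = Σ p·log₂(1/p) = 1/8·3 + 1/4·2 + 1/16·4 + 1/4·2 + 1/16·4 + 1/4·2 = 2.375 bits.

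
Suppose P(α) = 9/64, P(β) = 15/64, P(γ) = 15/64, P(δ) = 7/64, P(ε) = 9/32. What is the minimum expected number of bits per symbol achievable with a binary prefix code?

Repeatedly combine the two least-probable nodes; the expected code length is the sum of the merged weights.
merge 7/64 + 9/64 → 1/4
merge 15/64 + 15/64 → 15/32
merge 1/4 + 9/32 → 17/32
merge 15/32 + 17/32 → 1
L = 1/4 + 15/32 + 17/32 + 1 = 9/4 = 2.25 bits/symbol.

2.25 bits/symbol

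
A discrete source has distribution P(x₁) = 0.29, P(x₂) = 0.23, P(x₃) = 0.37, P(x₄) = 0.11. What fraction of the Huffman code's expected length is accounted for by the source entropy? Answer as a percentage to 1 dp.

Entropy H = −Σ p log₂ p ≈ 1.8866 bits.
Huffman merges: 11/100+23/100→17/50; 29/100+17/50→63/100; 37/100+63/100→1. L = 197/100 ≈ 1.9700.
Efficiency = H/L = 1.8866/1.9700 = 95.8%.

95.8%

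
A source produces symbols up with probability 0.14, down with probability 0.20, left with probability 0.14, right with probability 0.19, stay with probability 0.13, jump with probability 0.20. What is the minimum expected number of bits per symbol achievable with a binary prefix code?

2.6 bits/symbol

Repeatedly combine the two least-probable nodes; the expected code length is the sum of the merged weights.
merge 13/100 + 7/50 → 27/100
merge 7/50 + 19/100 → 33/100
merge 1/5 + 1/5 → 2/5
merge 27/100 + 33/100 → 3/5
merge 2/5 + 3/5 → 1
L = 27/100 + 33/100 + 2/5 + 3/5 + 1 = 13/5 = 2.6 bits/symbol.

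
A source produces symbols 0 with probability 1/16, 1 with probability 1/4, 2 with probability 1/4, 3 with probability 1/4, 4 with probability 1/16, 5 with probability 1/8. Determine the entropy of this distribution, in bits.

Each probability is a power of 1/2, so log₂(1/p) is an integer.
H = Σ p·log₂(1/p) = 1/16·4 + 1/4·2 + 1/4·2 + 1/4·2 + 1/16·4 + 1/8·3 = 2.375 bits.

2.375 bits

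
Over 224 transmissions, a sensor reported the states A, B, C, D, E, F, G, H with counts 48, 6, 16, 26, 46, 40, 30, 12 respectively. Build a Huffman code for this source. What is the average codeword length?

2.8125 bits/symbol

Probabilities are the counts divided by 224.
Repeatedly combine the two least-probable nodes; the expected code length is the sum of the merged weights.
merge 3/112 + 3/56 → 9/112
merge 1/14 + 9/112 → 17/112
merge 13/112 + 15/112 → 1/4
merge 17/112 + 5/28 → 37/112
merge 23/112 + 3/14 → 47/112
merge 1/4 + 37/112 → 65/112
merge 47/112 + 65/112 → 1
L = 9/112 + 17/112 + 1/4 + 37/112 + 47/112 + 65/112 + 1 = 45/16 = 2.8125 bits/symbol.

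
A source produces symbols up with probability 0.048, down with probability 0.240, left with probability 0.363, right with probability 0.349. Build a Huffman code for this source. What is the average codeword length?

1.925 bits/symbol

Repeatedly combine the two least-probable nodes; the expected code length is the sum of the merged weights.
merge 6/125 + 6/25 → 36/125
merge 36/125 + 349/1000 → 637/1000
merge 363/1000 + 637/1000 → 1
L = 36/125 + 637/1000 + 1 = 77/40 = 1.925 bits/symbol.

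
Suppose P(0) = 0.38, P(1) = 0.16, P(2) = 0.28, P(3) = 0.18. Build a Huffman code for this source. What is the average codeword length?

Repeatedly combine the two least-probable nodes; the expected code length is the sum of the merged weights.
merge 4/25 + 9/50 → 17/50
merge 7/25 + 17/50 → 31/50
merge 19/50 + 31/50 → 1
L = 17/50 + 31/50 + 1 = 49/25 = 1.96 bits/symbol.

1.96 bits/symbol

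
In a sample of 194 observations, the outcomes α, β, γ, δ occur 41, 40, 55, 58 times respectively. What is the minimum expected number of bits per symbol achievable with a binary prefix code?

Probabilities are the counts divided by 194.
Repeatedly combine the two least-probable nodes; the expected code length is the sum of the merged weights.
merge 20/97 + 41/194 → 81/194
merge 55/194 + 29/97 → 113/194
merge 81/194 + 113/194 → 1
L = 81/194 + 113/194 + 1 = 2 bits/symbol.

2 bits/symbol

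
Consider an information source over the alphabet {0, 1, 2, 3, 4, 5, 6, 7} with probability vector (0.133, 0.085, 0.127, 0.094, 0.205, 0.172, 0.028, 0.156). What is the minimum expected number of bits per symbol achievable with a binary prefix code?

2.908 bits/symbol

Repeatedly combine the two least-probable nodes; the expected code length is the sum of the merged weights.
merge 7/250 + 17/200 → 113/1000
merge 47/500 + 113/1000 → 207/1000
merge 127/1000 + 133/1000 → 13/50
merge 39/250 + 43/250 → 41/125
merge 41/200 + 207/1000 → 103/250
merge 13/50 + 41/125 → 147/250
merge 103/250 + 147/250 → 1
L = 113/1000 + 207/1000 + 13/50 + 41/125 + 103/250 + 147/250 + 1 = 727/250 = 2.908 bits/symbol.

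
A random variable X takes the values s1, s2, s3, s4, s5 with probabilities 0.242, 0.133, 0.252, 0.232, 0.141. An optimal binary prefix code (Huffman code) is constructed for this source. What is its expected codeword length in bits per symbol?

2.274 bits/symbol

Repeatedly combine the two least-probable nodes; the expected code length is the sum of the merged weights.
merge 133/1000 + 141/1000 → 137/500
merge 29/125 + 121/500 → 237/500
merge 63/250 + 137/500 → 263/500
merge 237/500 + 263/500 → 1
L = 137/500 + 237/500 + 263/500 + 1 = 1137/500 = 2.274 bits/symbol.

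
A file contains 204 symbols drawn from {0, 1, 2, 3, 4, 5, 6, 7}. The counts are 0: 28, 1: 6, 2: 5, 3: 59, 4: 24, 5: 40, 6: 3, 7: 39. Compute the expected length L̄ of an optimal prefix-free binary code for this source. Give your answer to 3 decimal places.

2.618 bits/symbol

Probabilities are the counts divided by 204.
Repeatedly combine the two least-probable nodes; the expected code length is the sum of the merged weights.
merge 1/68 + 5/204 → 2/51
merge 1/34 + 2/51 → 7/102
merge 7/102 + 2/17 → 19/102
merge 7/51 + 19/102 → 11/34
merge 13/68 + 10/51 → 79/204
merge 59/204 + 11/34 → 125/204
merge 79/204 + 125/204 → 1
L = 2/51 + 7/102 + 19/102 + 11/34 + 79/204 + 125/204 + 1 = 89/34 ≈ 2.618 bits/symbol.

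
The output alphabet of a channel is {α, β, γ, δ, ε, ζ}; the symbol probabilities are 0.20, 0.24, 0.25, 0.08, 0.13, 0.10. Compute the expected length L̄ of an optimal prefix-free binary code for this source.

2.49 bits/symbol

Repeatedly combine the two least-probable nodes; the expected code length is the sum of the merged weights.
merge 2/25 + 1/10 → 9/50
merge 13/100 + 9/50 → 31/100
merge 1/5 + 6/25 → 11/25
merge 1/4 + 31/100 → 14/25
merge 11/25 + 14/25 → 1
L = 9/50 + 31/100 + 11/25 + 14/25 + 1 = 249/100 = 2.49 bits/symbol.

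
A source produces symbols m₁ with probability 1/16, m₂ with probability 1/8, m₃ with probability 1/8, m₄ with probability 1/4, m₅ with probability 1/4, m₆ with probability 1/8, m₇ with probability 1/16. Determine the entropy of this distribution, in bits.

2.625 bits

Each probability is a power of 1/2, so log₂(1/p) is an integer.
H = Σ p·log₂(1/p) = 1/16·4 + 1/8·3 + 1/8·3 + 1/4·2 + 1/4·2 + 1/8·3 + 1/16·4 = 2.625 bits.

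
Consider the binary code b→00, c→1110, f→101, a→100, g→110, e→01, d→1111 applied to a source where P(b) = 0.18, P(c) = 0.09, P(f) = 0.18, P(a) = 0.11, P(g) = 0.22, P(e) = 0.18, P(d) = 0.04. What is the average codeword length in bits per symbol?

2.77 bits/symbol

L̄ = Σ pᵢ·ℓᵢ = 0.18·2 + 0.09·4 + 0.18·3 + 0.11·3 + 0.22·3 + 0.18·2 + 0.04·4 = 2.77 bits/symbol.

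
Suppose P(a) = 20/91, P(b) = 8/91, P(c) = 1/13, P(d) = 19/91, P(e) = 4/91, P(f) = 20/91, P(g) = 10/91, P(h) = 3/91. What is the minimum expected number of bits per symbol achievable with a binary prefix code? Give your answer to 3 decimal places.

2.780 bits/symbol

Repeatedly combine the two least-probable nodes; the expected code length is the sum of the merged weights.
merge 3/91 + 4/91 → 1/13
merge 1/13 + 1/13 → 2/13
merge 8/91 + 10/91 → 18/91
merge 2/13 + 18/91 → 32/91
merge 19/91 + 20/91 → 3/7
merge 20/91 + 32/91 → 4/7
merge 3/7 + 4/7 → 1
L = 1/13 + 2/13 + 18/91 + 32/91 + 3/7 + 4/7 + 1 = 253/91 ≈ 2.780 bits/symbol.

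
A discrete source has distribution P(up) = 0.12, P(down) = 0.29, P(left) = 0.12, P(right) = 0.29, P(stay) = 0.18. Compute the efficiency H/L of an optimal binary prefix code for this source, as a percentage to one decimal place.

Entropy H = −Σ p log₂ p ≈ 2.2152 bits.
Huffman merges: 3/25+3/25→6/25; 9/50+6/25→21/50; 29/100+29/100→29/50; 21/50+29/50→1. L = 56/25 ≈ 2.2400.
Efficiency = H/L = 2.2152/2.2400 = 98.9%.

98.9%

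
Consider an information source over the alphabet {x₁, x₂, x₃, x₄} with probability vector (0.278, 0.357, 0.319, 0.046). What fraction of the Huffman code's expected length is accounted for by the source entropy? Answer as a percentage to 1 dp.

Entropy H = −Σ p log₂ p ≈ 1.7741 bits.
Huffman merges: 23/500+139/500→81/250; 319/1000+81/250→643/1000; 357/1000+643/1000→1. L = 1967/1000 ≈ 1.9670.
Efficiency = H/L = 1.7741/1.9670 = 90.2%.

90.2%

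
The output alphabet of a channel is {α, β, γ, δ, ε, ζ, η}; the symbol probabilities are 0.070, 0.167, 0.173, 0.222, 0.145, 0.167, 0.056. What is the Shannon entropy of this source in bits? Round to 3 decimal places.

2.688 bits

H = −Σ pᵢ log₂ pᵢ.
−0.070·log₂(0.070) = 0.2686
−0.167·log₂(0.167) = 0.4312
−0.173·log₂(0.173) = 0.4379
−0.222·log₂(0.222) = 0.4820
−0.145·log₂(0.145) = 0.4040
−0.167·log₂(0.167) = 0.4312
−0.056·log₂(0.056) = 0.2329
Sum ≈ 2.6877 → 2.688 bits.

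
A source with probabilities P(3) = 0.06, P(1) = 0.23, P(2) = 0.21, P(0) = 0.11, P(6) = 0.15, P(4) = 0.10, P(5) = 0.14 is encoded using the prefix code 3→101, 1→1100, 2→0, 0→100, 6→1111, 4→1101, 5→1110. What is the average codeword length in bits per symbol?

3.2 bits/symbol

L̄ = Σ pᵢ·ℓᵢ = 0.06·3 + 0.23·4 + 0.21·1 + 0.11·3 + 0.15·4 + 0.10·4 + 0.14·4 = 3.2 bits/symbol.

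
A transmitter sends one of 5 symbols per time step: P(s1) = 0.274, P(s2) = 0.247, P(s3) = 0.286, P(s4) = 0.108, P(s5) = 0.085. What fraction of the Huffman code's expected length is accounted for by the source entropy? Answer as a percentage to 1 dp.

Entropy H = −Σ p log₂ p ≈ 2.1756 bits.
Huffman merges: 17/200+27/250→193/1000; 193/1000+247/1000→11/25; 137/500+143/500→14/25; 11/25+14/25→1. L = 2193/1000 ≈ 2.1930.
Efficiency = H/L = 2.1756/2.1930 = 99.2%.

99.2%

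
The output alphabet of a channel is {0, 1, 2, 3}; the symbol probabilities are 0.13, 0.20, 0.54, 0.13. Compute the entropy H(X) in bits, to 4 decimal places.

1.7097 bits

H = −Σ pᵢ log₂ pᵢ.
−0.13·log₂(0.13) = 0.3826
−0.20·log₂(0.20) = 0.4644
−0.54·log₂(0.54) = 0.4800
−0.13·log₂(0.13) = 0.3826
Sum ≈ 1.7097 → 1.7097 bits.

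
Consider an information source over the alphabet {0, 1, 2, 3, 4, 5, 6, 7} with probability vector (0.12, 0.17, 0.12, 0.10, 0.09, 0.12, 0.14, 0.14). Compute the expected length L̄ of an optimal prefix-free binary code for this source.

3 bits/symbol

Repeatedly combine the two least-probable nodes; the expected code length is the sum of the merged weights.
merge 9/100 + 1/10 → 19/100
merge 3/25 + 3/25 → 6/25
merge 3/25 + 7/50 → 13/50
merge 7/50 + 17/100 → 31/100
merge 19/100 + 6/25 → 43/100
merge 13/50 + 31/100 → 57/100
merge 43/100 + 57/100 → 1
L = 19/100 + 6/25 + 13/50 + 31/100 + 43/100 + 57/100 + 1 = 3 bits/symbol.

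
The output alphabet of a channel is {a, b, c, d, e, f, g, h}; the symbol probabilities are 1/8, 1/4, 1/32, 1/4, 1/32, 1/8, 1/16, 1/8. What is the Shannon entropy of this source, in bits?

Each probability is a power of 1/2, so log₂(1/p) is an integer.
H = Σ p·log₂(1/p) = 1/8·3 + 1/4·2 + 1/32·5 + 1/4·2 + 1/32·5 + 1/8·3 + 1/16·4 + 1/8·3 = 2.6875 bits.

2.6875 bits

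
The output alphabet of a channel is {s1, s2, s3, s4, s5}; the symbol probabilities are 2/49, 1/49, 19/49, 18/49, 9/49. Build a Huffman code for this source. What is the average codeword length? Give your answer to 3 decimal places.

Repeatedly combine the two least-probable nodes; the expected code length is the sum of the merged weights.
merge 1/49 + 2/49 → 3/49
merge 3/49 + 9/49 → 12/49
merge 12/49 + 18/49 → 30/49
merge 19/49 + 30/49 → 1
L = 3/49 + 12/49 + 30/49 + 1 = 94/49 ≈ 1.918 bits/symbol.

1.918 bits/symbol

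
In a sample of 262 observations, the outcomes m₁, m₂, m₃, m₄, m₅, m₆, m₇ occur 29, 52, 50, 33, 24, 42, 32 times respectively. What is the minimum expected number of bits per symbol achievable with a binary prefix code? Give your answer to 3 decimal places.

2.802 bits/symbol

Probabilities are the counts divided by 262.
Repeatedly combine the two least-probable nodes; the expected code length is the sum of the merged weights.
merge 12/131 + 29/262 → 53/262
merge 16/131 + 33/262 → 65/262
merge 21/131 + 25/131 → 46/131
merge 26/131 + 53/262 → 105/262
merge 65/262 + 46/131 → 157/262
merge 105/262 + 157/262 → 1
L = 53/262 + 65/262 + 46/131 + 105/262 + 157/262 + 1 = 367/131 ≈ 2.802 bits/symbol.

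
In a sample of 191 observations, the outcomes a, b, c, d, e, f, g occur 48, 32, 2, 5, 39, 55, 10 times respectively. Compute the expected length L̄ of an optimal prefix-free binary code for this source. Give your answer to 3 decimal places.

Probabilities are the counts divided by 191.
Repeatedly combine the two least-probable nodes; the expected code length is the sum of the merged weights.
merge 2/191 + 5/191 → 7/191
merge 7/191 + 10/191 → 17/191
merge 17/191 + 32/191 → 49/191
merge 39/191 + 48/191 → 87/191
merge 49/191 + 55/191 → 104/191
merge 87/191 + 104/191 → 1
L = 7/191 + 17/191 + 49/191 + 87/191 + 104/191 + 1 = 455/191 ≈ 2.382 bits/symbol.

2.382 bits/symbol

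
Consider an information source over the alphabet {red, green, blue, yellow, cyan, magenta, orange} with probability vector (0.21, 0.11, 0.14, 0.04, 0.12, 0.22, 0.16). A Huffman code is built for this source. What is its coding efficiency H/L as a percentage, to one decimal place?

Entropy H = −Σ p log₂ p ≈ 2.6766 bits.
Huffman merges: 1/25+11/100→3/20; 3/25+7/50→13/50; 3/20+4/25→31/100; 21/100+11/50→43/100; 13/50+31/100→57/100; 43/100+57/100→1. L = 68/25 ≈ 2.7200.
Efficiency = H/L = 2.6766/2.7200 = 98.4%.

98.4%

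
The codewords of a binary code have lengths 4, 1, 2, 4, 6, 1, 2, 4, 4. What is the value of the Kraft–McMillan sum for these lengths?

With common denominator 2^6 = 64: Σ 2^(−ℓᵢ) = 4/64 + 32/64 + 16/64 + 4/64 + 1/64 + 32/64 + 16/64 + 4/64 + 4/64 = 113/64 = 1.765625.

1.765625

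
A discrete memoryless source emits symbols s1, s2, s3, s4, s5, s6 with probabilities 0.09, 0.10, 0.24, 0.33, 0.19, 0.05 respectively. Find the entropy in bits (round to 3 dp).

H = −Σ pᵢ log₂ pᵢ.
−0.09·log₂(0.09) = 0.3127
−0.10·log₂(0.10) = 0.3322
−0.24·log₂(0.24) = 0.4941
−0.33·log₂(0.33) = 0.5278
−0.19·log₂(0.19) = 0.4552
−0.05·log₂(0.05) = 0.2161
Sum ≈ 2.3381 → 2.338 bits.

2.338 bits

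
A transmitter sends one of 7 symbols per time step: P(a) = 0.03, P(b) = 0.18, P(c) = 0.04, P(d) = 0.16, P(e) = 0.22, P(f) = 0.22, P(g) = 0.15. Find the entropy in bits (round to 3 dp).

2.578 bits

H = −Σ pᵢ log₂ pᵢ.
−0.03·log₂(0.03) = 0.1518
−0.18·log₂(0.18) = 0.4453
−0.04·log₂(0.04) = 0.1858
−0.16·log₂(0.16) = 0.4230
−0.22·log₂(0.22) = 0.4806
−0.22·log₂(0.22) = 0.4806
−0.15·log₂(0.15) = 0.4105
Sum ≈ 2.5775 → 2.578 bits.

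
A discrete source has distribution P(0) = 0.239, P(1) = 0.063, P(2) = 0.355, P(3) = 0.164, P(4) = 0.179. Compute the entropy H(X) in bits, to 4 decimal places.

H = −Σ pᵢ log₂ pᵢ.
−0.239·log₂(0.239) = 0.4935
−0.063·log₂(0.063) = 0.2513
−0.355·log₂(0.355) = 0.5304
−0.164·log₂(0.164) = 0.4278
−0.179·log₂(0.179) = 0.4443
Sum ≈ 2.1472 → 2.1472 bits.

2.1472 bits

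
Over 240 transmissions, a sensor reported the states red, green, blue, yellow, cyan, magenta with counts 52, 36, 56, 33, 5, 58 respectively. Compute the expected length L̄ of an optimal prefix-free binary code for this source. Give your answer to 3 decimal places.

Probabilities are the counts divided by 240.
Repeatedly combine the two least-probable nodes; the expected code length is the sum of the merged weights.
merge 1/48 + 11/80 → 19/120
merge 3/20 + 19/120 → 37/120
merge 13/60 + 7/30 → 9/20
merge 29/120 + 37/120 → 11/20
merge 9/20 + 11/20 → 1
L = 19/120 + 37/120 + 9/20 + 11/20 + 1 = 37/15 ≈ 2.467 bits/symbol.

2.467 bits/symbol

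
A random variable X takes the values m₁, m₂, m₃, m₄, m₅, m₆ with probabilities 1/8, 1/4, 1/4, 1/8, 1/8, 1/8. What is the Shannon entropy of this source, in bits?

2.5 bits

Each probability is a power of 1/2, so log₂(1/p) is an integer.
H = Σ p·log₂(1/p) = 1/8·3 + 1/4·2 + 1/4·2 + 1/8·3 + 1/8·3 + 1/8·3 = 2.5 bits.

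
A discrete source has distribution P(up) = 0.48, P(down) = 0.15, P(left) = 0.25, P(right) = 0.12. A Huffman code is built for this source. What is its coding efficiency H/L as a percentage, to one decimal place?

99.8%

Entropy H = −Σ p log₂ p ≈ 1.7859 bits.
Huffman merges: 3/25+3/20→27/100; 1/4+27/100→13/25; 12/25+13/25→1. L = 179/100 ≈ 1.7900.
Efficiency = H/L = 1.7859/1.7900 = 99.8%.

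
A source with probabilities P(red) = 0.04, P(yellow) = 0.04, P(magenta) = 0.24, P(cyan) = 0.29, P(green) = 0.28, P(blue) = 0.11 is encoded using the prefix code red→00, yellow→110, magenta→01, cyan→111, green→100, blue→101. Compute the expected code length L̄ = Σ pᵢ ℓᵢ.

L̄ = Σ pᵢ·ℓᵢ = 0.04·2 + 0.04·3 + 0.24·2 + 0.29·3 + 0.28·3 + 0.11·3 = 2.72 bits/symbol.

2.72 bits/symbol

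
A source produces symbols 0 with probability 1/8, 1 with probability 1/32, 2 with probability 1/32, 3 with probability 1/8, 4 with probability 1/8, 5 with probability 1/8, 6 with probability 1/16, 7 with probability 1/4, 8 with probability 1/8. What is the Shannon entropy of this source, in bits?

Each probability is a power of 1/2, so log₂(1/p) is an integer.
H = Σ p·log₂(1/p) = 1/8·3 + 1/32·5 + 1/32·5 + 1/8·3 + 1/8·3 + 1/8·3 + 1/16·4 + 1/4·2 + 1/8·3 = 2.9375 bits.

2.9375 bits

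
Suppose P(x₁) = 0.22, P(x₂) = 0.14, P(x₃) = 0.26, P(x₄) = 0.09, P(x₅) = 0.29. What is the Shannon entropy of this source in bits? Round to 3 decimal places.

2.214 bits

H = −Σ pᵢ log₂ pᵢ.
−0.22·log₂(0.22) = 0.4806
−0.14·log₂(0.14) = 0.3971
−0.26·log₂(0.26) = 0.5053
−0.09·log₂(0.09) = 0.3127
−0.29·log₂(0.29) = 0.5179
Sum ≈ 2.2135 → 2.214 bits.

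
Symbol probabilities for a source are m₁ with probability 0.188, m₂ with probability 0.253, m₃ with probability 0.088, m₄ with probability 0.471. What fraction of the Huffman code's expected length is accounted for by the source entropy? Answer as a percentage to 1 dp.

Entropy H = −Σ p log₂ p ≈ 1.7751 bits.
Huffman merges: 11/125+47/250→69/250; 253/1000+69/250→529/1000; 471/1000+529/1000→1. L = 361/200 ≈ 1.8050.
Efficiency = H/L = 1.7751/1.8050 = 98.3%.

98.3%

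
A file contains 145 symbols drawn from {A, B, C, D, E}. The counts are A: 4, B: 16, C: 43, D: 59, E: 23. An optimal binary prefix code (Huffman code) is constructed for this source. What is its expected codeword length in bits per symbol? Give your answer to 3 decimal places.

Probabilities are the counts divided by 145.
Repeatedly combine the two least-probable nodes; the expected code length is the sum of the merged weights.
merge 4/145 + 16/145 → 4/29
merge 4/29 + 23/145 → 43/145
merge 43/145 + 43/145 → 86/145
merge 59/145 + 86/145 → 1
L = 4/29 + 43/145 + 86/145 + 1 = 294/145 ≈ 2.028 bits/symbol.

2.028 bits/symbol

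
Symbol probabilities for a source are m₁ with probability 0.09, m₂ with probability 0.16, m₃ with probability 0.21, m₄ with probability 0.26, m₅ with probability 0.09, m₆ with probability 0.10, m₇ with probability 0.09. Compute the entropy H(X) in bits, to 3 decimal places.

2.671 bits

H = −Σ pᵢ log₂ pᵢ.
−0.09·log₂(0.09) = 0.3127
−0.16·log₂(0.16) = 0.4230
−0.21·log₂(0.21) = 0.4728
−0.26·log₂(0.26) = 0.5053
−0.09·log₂(0.09) = 0.3127
−0.10·log₂(0.10) = 0.3322
−0.09·log₂(0.09) = 0.3127
Sum ≈ 2.6713 → 2.671 bits.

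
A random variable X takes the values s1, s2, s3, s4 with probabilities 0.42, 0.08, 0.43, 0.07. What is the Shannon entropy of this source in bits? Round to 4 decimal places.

H = −Σ pᵢ log₂ pᵢ.
−0.42·log₂(0.42) = 0.5256
−0.08·log₂(0.08) = 0.2915
−0.43·log₂(0.43) = 0.5236
−0.07·log₂(0.07) = 0.2686
Sum ≈ 1.6093 → 1.6093 bits.

1.6093 bits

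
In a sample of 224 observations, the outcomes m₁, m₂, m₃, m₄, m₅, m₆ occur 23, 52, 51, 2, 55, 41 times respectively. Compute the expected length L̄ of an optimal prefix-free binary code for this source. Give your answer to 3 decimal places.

2.406 bits/symbol

Probabilities are the counts divided by 224.
Repeatedly combine the two least-probable nodes; the expected code length is the sum of the merged weights.
merge 1/112 + 23/224 → 25/224
merge 25/224 + 41/224 → 33/112
merge 51/224 + 13/56 → 103/224
merge 55/224 + 33/112 → 121/224
merge 103/224 + 121/224 → 1
L = 25/224 + 33/112 + 103/224 + 121/224 + 1 = 77/32 ≈ 2.406 bits/symbol.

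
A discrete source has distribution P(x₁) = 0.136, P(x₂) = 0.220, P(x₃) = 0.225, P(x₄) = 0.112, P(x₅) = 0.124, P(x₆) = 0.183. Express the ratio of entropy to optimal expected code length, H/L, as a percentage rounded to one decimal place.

Entropy H = −Σ p log₂ p ≈ 2.5318 bits.
Huffman merges: 14/125+31/250→59/250; 17/125+183/1000→319/1000; 11/50+9/40→89/200; 59/250+319/1000→111/200; 89/200+111/200→1. L = 511/200 ≈ 2.5550.
Efficiency = H/L = 2.5318/2.5550 = 99.1%.

99.1%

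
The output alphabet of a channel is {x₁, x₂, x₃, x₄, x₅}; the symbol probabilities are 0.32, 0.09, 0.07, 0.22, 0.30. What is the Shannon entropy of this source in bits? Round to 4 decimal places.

H = −Σ pᵢ log₂ pᵢ.
−0.32·log₂(0.32) = 0.5260
−0.09·log₂(0.09) = 0.3127
−0.07·log₂(0.07) = 0.2686
−0.22·log₂(0.22) = 0.4806
−0.30·log₂(0.30) = 0.5211
Sum ≈ 2.1089 → 2.1089 bits.

2.1089 bits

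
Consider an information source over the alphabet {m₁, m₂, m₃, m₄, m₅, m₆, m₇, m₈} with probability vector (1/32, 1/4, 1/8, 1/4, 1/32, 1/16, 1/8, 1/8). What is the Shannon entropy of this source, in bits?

2.6875 bits

Each probability is a power of 1/2, so log₂(1/p) is an integer.
H = Σ p·log₂(1/p) = 1/32·5 + 1/4·2 + 1/8·3 + 1/4·2 + 1/32·5 + 1/16·4 + 1/8·3 + 1/8·3 = 2.6875 bits.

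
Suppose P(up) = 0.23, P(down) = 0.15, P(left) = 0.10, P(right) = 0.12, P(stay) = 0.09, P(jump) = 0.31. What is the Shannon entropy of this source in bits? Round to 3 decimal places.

H = −Σ pᵢ log₂ pᵢ.
−0.23·log₂(0.23) = 0.4877
−0.15·log₂(0.15) = 0.4105
−0.10·log₂(0.10) = 0.3322
−0.12·log₂(0.12) = 0.3671
−0.09·log₂(0.09) = 0.3127
−0.31·log₂(0.31) = 0.5238
Sum ≈ 2.4339 → 2.434 bits.

2.434 bits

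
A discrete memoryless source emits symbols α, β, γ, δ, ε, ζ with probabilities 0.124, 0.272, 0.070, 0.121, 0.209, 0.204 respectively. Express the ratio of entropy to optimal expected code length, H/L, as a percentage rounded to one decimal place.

Entropy H = −Σ p log₂ p ≈ 2.4614 bits.
Huffman merges: 7/100+121/1000→191/1000; 31/250+191/1000→63/200; 51/250+209/1000→413/1000; 34/125+63/200→587/1000; 413/1000+587/1000→1. L = 1253/500 ≈ 2.5060.
Efficiency = H/L = 2.4614/2.5060 = 98.2%.

98.2%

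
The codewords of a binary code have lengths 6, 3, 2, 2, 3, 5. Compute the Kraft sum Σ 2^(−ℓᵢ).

0.796875

With common denominator 2^6 = 64: Σ 2^(−ℓᵢ) = 1/64 + 8/64 + 16/64 + 16/64 + 8/64 + 2/64 = 51/64 = 0.796875.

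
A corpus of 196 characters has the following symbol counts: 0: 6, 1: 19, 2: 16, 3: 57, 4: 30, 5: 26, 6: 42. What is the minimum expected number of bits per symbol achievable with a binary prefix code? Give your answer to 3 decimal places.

Probabilities are the counts divided by 196.
Repeatedly combine the two least-probable nodes; the expected code length is the sum of the merged weights.
merge 3/98 + 4/49 → 11/98
merge 19/196 + 11/98 → 41/196
merge 13/98 + 15/98 → 2/7
merge 41/196 + 3/14 → 83/196
merge 2/7 + 57/196 → 113/196
merge 83/196 + 113/196 → 1
L = 11/98 + 41/196 + 2/7 + 83/196 + 113/196 + 1 = 73/28 ≈ 2.607 bits/symbol.

2.607 bits/symbol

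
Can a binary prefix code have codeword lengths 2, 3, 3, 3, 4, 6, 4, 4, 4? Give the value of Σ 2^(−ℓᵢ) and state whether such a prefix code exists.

With common denominator 2^6 = 64: Σ 2^(−ℓᵢ) = 16/64 + 8/64 + 8/64 + 8/64 + 4/64 + 1/64 + 4/64 + 4/64 + 4/64 = 57/64 = 0.890625.
Kraft's inequality requires Σ ≤ 1; here Σ = 0.890625 ≤ 1, so such a prefix code exists.

0.890625; yes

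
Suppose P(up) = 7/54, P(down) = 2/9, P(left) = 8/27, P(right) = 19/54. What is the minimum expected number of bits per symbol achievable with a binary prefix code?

2 bits/symbol

Repeatedly combine the two least-probable nodes; the expected code length is the sum of the merged weights.
merge 7/54 + 2/9 → 19/54
merge 8/27 + 19/54 → 35/54
merge 19/54 + 35/54 → 1
L = 19/54 + 35/54 + 1 = 2 bits/symbol.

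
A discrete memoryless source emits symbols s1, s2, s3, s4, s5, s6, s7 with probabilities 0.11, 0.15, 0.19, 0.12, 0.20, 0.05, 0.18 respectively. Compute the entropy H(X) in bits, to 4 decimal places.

2.7089 bits

H = −Σ pᵢ log₂ pᵢ.
−0.11·log₂(0.11) = 0.3503
−0.15·log₂(0.15) = 0.4105
−0.19·log₂(0.19) = 0.4552
−0.12·log₂(0.12) = 0.3671
−0.20·log₂(0.20) = 0.4644
−0.05·log₂(0.05) = 0.2161
−0.18·log₂(0.18) = 0.4453
Sum ≈ 2.7089 → 2.7089 bits.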